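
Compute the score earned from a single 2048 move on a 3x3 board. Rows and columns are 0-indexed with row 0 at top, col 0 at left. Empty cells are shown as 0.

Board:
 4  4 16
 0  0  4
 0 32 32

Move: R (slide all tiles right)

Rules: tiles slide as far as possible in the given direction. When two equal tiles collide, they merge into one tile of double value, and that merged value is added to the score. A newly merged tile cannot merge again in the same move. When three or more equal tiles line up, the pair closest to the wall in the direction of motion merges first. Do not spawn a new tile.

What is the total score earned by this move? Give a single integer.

Answer: 72

Derivation:
Slide right:
row 0: [4, 4, 16] -> [0, 8, 16]  score +8 (running 8)
row 1: [0, 0, 4] -> [0, 0, 4]  score +0 (running 8)
row 2: [0, 32, 32] -> [0, 0, 64]  score +64 (running 72)
Board after move:
 0  8 16
 0  0  4
 0  0 64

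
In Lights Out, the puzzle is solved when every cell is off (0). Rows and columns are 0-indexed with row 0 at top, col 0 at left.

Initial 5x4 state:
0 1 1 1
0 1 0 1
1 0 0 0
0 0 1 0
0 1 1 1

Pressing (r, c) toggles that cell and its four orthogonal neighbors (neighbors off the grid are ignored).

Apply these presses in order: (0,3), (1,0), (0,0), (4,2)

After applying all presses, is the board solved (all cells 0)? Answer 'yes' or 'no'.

After press 1 at (0,3):
0 1 0 0
0 1 0 0
1 0 0 0
0 0 1 0
0 1 1 1

After press 2 at (1,0):
1 1 0 0
1 0 0 0
0 0 0 0
0 0 1 0
0 1 1 1

After press 3 at (0,0):
0 0 0 0
0 0 0 0
0 0 0 0
0 0 1 0
0 1 1 1

After press 4 at (4,2):
0 0 0 0
0 0 0 0
0 0 0 0
0 0 0 0
0 0 0 0

Lights still on: 0

Answer: yes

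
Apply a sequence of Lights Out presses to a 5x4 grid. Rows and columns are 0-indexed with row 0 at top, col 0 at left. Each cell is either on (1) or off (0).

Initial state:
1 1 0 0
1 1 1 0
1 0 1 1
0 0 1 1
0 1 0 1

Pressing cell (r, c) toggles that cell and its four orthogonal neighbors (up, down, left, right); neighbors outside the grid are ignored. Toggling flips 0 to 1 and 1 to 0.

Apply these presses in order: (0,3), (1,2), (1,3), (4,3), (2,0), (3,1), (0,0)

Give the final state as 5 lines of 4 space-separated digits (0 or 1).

Answer: 0 0 0 0
1 0 1 1
0 0 0 0
0 1 0 0
0 0 1 0

Derivation:
After press 1 at (0,3):
1 1 1 1
1 1 1 1
1 0 1 1
0 0 1 1
0 1 0 1

After press 2 at (1,2):
1 1 0 1
1 0 0 0
1 0 0 1
0 0 1 1
0 1 0 1

After press 3 at (1,3):
1 1 0 0
1 0 1 1
1 0 0 0
0 0 1 1
0 1 0 1

After press 4 at (4,3):
1 1 0 0
1 0 1 1
1 0 0 0
0 0 1 0
0 1 1 0

After press 5 at (2,0):
1 1 0 0
0 0 1 1
0 1 0 0
1 0 1 0
0 1 1 0

After press 6 at (3,1):
1 1 0 0
0 0 1 1
0 0 0 0
0 1 0 0
0 0 1 0

After press 7 at (0,0):
0 0 0 0
1 0 1 1
0 0 0 0
0 1 0 0
0 0 1 0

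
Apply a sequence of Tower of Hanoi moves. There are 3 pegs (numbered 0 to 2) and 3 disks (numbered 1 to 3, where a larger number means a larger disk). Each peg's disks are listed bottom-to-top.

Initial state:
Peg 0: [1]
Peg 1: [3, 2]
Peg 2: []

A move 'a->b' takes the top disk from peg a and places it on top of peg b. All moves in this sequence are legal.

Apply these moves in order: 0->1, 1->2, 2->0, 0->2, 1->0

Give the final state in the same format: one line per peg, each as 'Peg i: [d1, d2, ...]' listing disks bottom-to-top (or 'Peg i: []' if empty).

Answer: Peg 0: [2]
Peg 1: [3]
Peg 2: [1]

Derivation:
After move 1 (0->1):
Peg 0: []
Peg 1: [3, 2, 1]
Peg 2: []

After move 2 (1->2):
Peg 0: []
Peg 1: [3, 2]
Peg 2: [1]

After move 3 (2->0):
Peg 0: [1]
Peg 1: [3, 2]
Peg 2: []

After move 4 (0->2):
Peg 0: []
Peg 1: [3, 2]
Peg 2: [1]

After move 5 (1->0):
Peg 0: [2]
Peg 1: [3]
Peg 2: [1]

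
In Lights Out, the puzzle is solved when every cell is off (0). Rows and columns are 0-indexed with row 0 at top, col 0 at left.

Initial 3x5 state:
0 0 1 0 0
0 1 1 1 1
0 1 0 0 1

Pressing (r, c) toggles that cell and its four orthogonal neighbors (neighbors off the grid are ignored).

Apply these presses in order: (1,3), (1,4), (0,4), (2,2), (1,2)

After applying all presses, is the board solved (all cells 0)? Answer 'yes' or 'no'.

After press 1 at (1,3):
0 0 1 1 0
0 1 0 0 0
0 1 0 1 1

After press 2 at (1,4):
0 0 1 1 1
0 1 0 1 1
0 1 0 1 0

After press 3 at (0,4):
0 0 1 0 0
0 1 0 1 0
0 1 0 1 0

After press 4 at (2,2):
0 0 1 0 0
0 1 1 1 0
0 0 1 0 0

After press 5 at (1,2):
0 0 0 0 0
0 0 0 0 0
0 0 0 0 0

Lights still on: 0

Answer: yes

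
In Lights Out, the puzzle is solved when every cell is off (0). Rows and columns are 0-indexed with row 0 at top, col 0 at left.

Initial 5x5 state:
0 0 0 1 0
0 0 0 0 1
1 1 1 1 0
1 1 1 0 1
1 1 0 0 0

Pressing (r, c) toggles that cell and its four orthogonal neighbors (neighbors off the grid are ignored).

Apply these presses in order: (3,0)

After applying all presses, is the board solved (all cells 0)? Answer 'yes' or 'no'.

Answer: no

Derivation:
After press 1 at (3,0):
0 0 0 1 0
0 0 0 0 1
0 1 1 1 0
0 0 1 0 1
0 1 0 0 0

Lights still on: 8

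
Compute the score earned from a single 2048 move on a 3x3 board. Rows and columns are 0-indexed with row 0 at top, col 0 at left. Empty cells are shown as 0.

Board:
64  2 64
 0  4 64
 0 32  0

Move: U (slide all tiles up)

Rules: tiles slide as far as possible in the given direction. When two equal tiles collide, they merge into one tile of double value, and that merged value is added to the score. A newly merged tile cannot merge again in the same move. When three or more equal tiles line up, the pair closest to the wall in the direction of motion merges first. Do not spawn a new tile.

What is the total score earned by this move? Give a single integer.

Slide up:
col 0: [64, 0, 0] -> [64, 0, 0]  score +0 (running 0)
col 1: [2, 4, 32] -> [2, 4, 32]  score +0 (running 0)
col 2: [64, 64, 0] -> [128, 0, 0]  score +128 (running 128)
Board after move:
 64   2 128
  0   4   0
  0  32   0

Answer: 128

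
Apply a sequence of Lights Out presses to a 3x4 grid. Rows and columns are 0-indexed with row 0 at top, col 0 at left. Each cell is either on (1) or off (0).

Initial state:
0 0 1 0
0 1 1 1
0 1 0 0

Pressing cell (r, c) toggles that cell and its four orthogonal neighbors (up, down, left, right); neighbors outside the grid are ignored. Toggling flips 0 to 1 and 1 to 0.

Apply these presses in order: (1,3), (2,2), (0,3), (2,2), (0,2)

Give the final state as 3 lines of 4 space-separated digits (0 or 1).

After press 1 at (1,3):
0 0 1 1
0 1 0 0
0 1 0 1

After press 2 at (2,2):
0 0 1 1
0 1 1 0
0 0 1 0

After press 3 at (0,3):
0 0 0 0
0 1 1 1
0 0 1 0

After press 4 at (2,2):
0 0 0 0
0 1 0 1
0 1 0 1

After press 5 at (0,2):
0 1 1 1
0 1 1 1
0 1 0 1

Answer: 0 1 1 1
0 1 1 1
0 1 0 1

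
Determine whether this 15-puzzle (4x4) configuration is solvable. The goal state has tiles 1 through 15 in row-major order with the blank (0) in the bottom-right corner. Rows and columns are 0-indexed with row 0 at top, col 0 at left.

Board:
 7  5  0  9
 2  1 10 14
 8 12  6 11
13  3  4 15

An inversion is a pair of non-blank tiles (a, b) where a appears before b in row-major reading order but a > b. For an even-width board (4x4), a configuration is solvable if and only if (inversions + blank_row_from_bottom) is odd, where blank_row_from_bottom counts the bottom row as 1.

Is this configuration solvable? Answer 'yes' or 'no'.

Answer: yes

Derivation:
Inversions: 41
Blank is in row 0 (0-indexed from top), which is row 4 counting from the bottom (bottom = 1).
41 + 4 = 45, which is odd, so the puzzle is solvable.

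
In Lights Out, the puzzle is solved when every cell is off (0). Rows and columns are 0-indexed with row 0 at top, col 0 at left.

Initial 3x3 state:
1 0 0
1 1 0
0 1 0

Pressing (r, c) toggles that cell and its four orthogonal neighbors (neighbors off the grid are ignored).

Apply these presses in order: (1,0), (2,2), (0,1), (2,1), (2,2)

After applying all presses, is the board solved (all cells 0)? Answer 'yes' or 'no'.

After press 1 at (1,0):
0 0 0
0 0 0
1 1 0

After press 2 at (2,2):
0 0 0
0 0 1
1 0 1

After press 3 at (0,1):
1 1 1
0 1 1
1 0 1

After press 4 at (2,1):
1 1 1
0 0 1
0 1 0

After press 5 at (2,2):
1 1 1
0 0 0
0 0 1

Lights still on: 4

Answer: no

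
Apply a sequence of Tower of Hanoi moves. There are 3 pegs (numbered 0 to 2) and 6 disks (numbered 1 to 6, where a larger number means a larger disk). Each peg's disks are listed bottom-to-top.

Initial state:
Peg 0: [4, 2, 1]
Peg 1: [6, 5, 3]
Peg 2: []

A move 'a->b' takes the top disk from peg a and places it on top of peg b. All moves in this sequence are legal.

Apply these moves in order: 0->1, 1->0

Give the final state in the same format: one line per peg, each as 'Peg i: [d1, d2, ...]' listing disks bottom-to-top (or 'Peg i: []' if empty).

Answer: Peg 0: [4, 2, 1]
Peg 1: [6, 5, 3]
Peg 2: []

Derivation:
After move 1 (0->1):
Peg 0: [4, 2]
Peg 1: [6, 5, 3, 1]
Peg 2: []

After move 2 (1->0):
Peg 0: [4, 2, 1]
Peg 1: [6, 5, 3]
Peg 2: []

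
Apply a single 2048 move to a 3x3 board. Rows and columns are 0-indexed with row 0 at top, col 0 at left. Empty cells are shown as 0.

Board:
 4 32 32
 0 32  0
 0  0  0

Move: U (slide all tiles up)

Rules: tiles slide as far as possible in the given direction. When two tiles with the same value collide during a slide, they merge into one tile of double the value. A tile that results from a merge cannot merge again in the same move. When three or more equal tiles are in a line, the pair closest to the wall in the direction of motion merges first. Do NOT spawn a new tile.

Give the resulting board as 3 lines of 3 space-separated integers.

Slide up:
col 0: [4, 0, 0] -> [4, 0, 0]
col 1: [32, 32, 0] -> [64, 0, 0]
col 2: [32, 0, 0] -> [32, 0, 0]

Answer:  4 64 32
 0  0  0
 0  0  0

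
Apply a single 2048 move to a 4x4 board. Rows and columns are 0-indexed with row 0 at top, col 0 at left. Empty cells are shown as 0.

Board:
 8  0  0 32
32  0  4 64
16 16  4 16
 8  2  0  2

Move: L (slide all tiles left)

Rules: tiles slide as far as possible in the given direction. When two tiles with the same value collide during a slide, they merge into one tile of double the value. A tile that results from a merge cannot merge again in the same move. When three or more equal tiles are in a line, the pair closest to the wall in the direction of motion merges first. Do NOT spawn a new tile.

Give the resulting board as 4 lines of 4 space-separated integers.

Answer:  8 32  0  0
32  4 64  0
32  4 16  0
 8  4  0  0

Derivation:
Slide left:
row 0: [8, 0, 0, 32] -> [8, 32, 0, 0]
row 1: [32, 0, 4, 64] -> [32, 4, 64, 0]
row 2: [16, 16, 4, 16] -> [32, 4, 16, 0]
row 3: [8, 2, 0, 2] -> [8, 4, 0, 0]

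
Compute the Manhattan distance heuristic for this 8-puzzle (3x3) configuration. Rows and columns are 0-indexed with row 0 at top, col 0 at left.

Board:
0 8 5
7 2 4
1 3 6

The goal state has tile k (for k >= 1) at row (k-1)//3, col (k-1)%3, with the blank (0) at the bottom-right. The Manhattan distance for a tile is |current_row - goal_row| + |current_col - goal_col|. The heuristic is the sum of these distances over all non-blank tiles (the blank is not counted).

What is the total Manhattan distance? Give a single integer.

Tile 8: at (0,1), goal (2,1), distance |0-2|+|1-1| = 2
Tile 5: at (0,2), goal (1,1), distance |0-1|+|2-1| = 2
Tile 7: at (1,0), goal (2,0), distance |1-2|+|0-0| = 1
Tile 2: at (1,1), goal (0,1), distance |1-0|+|1-1| = 1
Tile 4: at (1,2), goal (1,0), distance |1-1|+|2-0| = 2
Tile 1: at (2,0), goal (0,0), distance |2-0|+|0-0| = 2
Tile 3: at (2,1), goal (0,2), distance |2-0|+|1-2| = 3
Tile 6: at (2,2), goal (1,2), distance |2-1|+|2-2| = 1
Sum: 2 + 2 + 1 + 1 + 2 + 2 + 3 + 1 = 14

Answer: 14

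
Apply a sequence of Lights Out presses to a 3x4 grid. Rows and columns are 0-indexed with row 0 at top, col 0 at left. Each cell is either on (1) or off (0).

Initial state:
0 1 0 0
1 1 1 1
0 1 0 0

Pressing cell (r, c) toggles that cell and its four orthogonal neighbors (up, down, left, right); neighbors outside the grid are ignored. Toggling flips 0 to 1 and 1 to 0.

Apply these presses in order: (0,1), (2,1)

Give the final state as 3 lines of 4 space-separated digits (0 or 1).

Answer: 1 0 1 0
1 1 1 1
1 0 1 0

Derivation:
After press 1 at (0,1):
1 0 1 0
1 0 1 1
0 1 0 0

After press 2 at (2,1):
1 0 1 0
1 1 1 1
1 0 1 0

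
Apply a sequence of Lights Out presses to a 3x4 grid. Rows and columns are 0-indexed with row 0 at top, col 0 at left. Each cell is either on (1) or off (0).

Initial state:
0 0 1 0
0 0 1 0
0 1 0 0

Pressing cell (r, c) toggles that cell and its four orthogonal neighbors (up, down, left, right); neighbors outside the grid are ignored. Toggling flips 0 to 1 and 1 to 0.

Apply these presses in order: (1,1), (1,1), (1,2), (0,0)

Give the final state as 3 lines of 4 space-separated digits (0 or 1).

After press 1 at (1,1):
0 1 1 0
1 1 0 0
0 0 0 0

After press 2 at (1,1):
0 0 1 0
0 0 1 0
0 1 0 0

After press 3 at (1,2):
0 0 0 0
0 1 0 1
0 1 1 0

After press 4 at (0,0):
1 1 0 0
1 1 0 1
0 1 1 0

Answer: 1 1 0 0
1 1 0 1
0 1 1 0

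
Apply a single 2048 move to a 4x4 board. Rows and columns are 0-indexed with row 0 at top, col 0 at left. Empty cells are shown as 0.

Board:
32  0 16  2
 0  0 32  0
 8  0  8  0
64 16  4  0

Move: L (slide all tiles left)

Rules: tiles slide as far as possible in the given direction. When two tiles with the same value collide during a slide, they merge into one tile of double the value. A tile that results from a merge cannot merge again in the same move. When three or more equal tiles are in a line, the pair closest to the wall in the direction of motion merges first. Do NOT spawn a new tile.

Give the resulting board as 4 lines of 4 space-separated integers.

Answer: 32 16  2  0
32  0  0  0
16  0  0  0
64 16  4  0

Derivation:
Slide left:
row 0: [32, 0, 16, 2] -> [32, 16, 2, 0]
row 1: [0, 0, 32, 0] -> [32, 0, 0, 0]
row 2: [8, 0, 8, 0] -> [16, 0, 0, 0]
row 3: [64, 16, 4, 0] -> [64, 16, 4, 0]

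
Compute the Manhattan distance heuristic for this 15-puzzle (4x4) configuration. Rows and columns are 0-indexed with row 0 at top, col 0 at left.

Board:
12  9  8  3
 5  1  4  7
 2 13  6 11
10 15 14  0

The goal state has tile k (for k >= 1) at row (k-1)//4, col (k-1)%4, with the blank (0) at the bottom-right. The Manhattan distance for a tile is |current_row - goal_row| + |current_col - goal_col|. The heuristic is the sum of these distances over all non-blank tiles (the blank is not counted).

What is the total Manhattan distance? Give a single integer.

Tile 12: at (0,0), goal (2,3), distance |0-2|+|0-3| = 5
Tile 9: at (0,1), goal (2,0), distance |0-2|+|1-0| = 3
Tile 8: at (0,2), goal (1,3), distance |0-1|+|2-3| = 2
Tile 3: at (0,3), goal (0,2), distance |0-0|+|3-2| = 1
Tile 5: at (1,0), goal (1,0), distance |1-1|+|0-0| = 0
Tile 1: at (1,1), goal (0,0), distance |1-0|+|1-0| = 2
Tile 4: at (1,2), goal (0,3), distance |1-0|+|2-3| = 2
Tile 7: at (1,3), goal (1,2), distance |1-1|+|3-2| = 1
Tile 2: at (2,0), goal (0,1), distance |2-0|+|0-1| = 3
Tile 13: at (2,1), goal (3,0), distance |2-3|+|1-0| = 2
Tile 6: at (2,2), goal (1,1), distance |2-1|+|2-1| = 2
Tile 11: at (2,3), goal (2,2), distance |2-2|+|3-2| = 1
Tile 10: at (3,0), goal (2,1), distance |3-2|+|0-1| = 2
Tile 15: at (3,1), goal (3,2), distance |3-3|+|1-2| = 1
Tile 14: at (3,2), goal (3,1), distance |3-3|+|2-1| = 1
Sum: 5 + 3 + 2 + 1 + 0 + 2 + 2 + 1 + 3 + 2 + 2 + 1 + 2 + 1 + 1 = 28

Answer: 28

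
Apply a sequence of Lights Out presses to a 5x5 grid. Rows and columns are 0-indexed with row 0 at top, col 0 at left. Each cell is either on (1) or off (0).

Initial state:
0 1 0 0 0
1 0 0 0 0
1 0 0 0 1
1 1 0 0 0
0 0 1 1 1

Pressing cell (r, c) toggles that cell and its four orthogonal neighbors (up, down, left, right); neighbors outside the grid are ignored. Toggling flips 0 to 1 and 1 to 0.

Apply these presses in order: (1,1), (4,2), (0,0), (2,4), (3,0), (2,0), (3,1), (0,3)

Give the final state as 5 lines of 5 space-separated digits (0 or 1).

Answer: 1 1 1 1 1
0 1 1 1 1
1 1 0 1 0
0 1 0 0 1
1 0 0 0 1

Derivation:
After press 1 at (1,1):
0 0 0 0 0
0 1 1 0 0
1 1 0 0 1
1 1 0 0 0
0 0 1 1 1

After press 2 at (4,2):
0 0 0 0 0
0 1 1 0 0
1 1 0 0 1
1 1 1 0 0
0 1 0 0 1

After press 3 at (0,0):
1 1 0 0 0
1 1 1 0 0
1 1 0 0 1
1 1 1 0 0
0 1 0 0 1

After press 4 at (2,4):
1 1 0 0 0
1 1 1 0 1
1 1 0 1 0
1 1 1 0 1
0 1 0 0 1

After press 5 at (3,0):
1 1 0 0 0
1 1 1 0 1
0 1 0 1 0
0 0 1 0 1
1 1 0 0 1

After press 6 at (2,0):
1 1 0 0 0
0 1 1 0 1
1 0 0 1 0
1 0 1 0 1
1 1 0 0 1

After press 7 at (3,1):
1 1 0 0 0
0 1 1 0 1
1 1 0 1 0
0 1 0 0 1
1 0 0 0 1

After press 8 at (0,3):
1 1 1 1 1
0 1 1 1 1
1 1 0 1 0
0 1 0 0 1
1 0 0 0 1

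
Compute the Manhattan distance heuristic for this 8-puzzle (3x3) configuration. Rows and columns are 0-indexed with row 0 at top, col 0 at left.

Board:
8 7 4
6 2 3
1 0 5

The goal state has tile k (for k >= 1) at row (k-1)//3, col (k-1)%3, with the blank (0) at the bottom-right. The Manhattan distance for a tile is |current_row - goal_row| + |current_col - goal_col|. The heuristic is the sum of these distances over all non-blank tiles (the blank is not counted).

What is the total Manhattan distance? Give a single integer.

Answer: 17

Derivation:
Tile 8: (0,0)->(2,1) = 3
Tile 7: (0,1)->(2,0) = 3
Tile 4: (0,2)->(1,0) = 3
Tile 6: (1,0)->(1,2) = 2
Tile 2: (1,1)->(0,1) = 1
Tile 3: (1,2)->(0,2) = 1
Tile 1: (2,0)->(0,0) = 2
Tile 5: (2,2)->(1,1) = 2
Sum: 3 + 3 + 3 + 2 + 1 + 1 + 2 + 2 = 17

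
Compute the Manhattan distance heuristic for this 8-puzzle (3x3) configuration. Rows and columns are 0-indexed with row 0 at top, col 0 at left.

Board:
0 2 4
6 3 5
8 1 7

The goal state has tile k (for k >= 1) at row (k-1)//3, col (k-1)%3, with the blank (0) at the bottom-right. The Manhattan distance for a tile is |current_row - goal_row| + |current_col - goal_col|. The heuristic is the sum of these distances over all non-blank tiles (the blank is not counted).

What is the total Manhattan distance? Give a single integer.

Answer: 14

Derivation:
Tile 2: at (0,1), goal (0,1), distance |0-0|+|1-1| = 0
Tile 4: at (0,2), goal (1,0), distance |0-1|+|2-0| = 3
Tile 6: at (1,0), goal (1,2), distance |1-1|+|0-2| = 2
Tile 3: at (1,1), goal (0,2), distance |1-0|+|1-2| = 2
Tile 5: at (1,2), goal (1,1), distance |1-1|+|2-1| = 1
Tile 8: at (2,0), goal (2,1), distance |2-2|+|0-1| = 1
Tile 1: at (2,1), goal (0,0), distance |2-0|+|1-0| = 3
Tile 7: at (2,2), goal (2,0), distance |2-2|+|2-0| = 2
Sum: 0 + 3 + 2 + 2 + 1 + 1 + 3 + 2 = 14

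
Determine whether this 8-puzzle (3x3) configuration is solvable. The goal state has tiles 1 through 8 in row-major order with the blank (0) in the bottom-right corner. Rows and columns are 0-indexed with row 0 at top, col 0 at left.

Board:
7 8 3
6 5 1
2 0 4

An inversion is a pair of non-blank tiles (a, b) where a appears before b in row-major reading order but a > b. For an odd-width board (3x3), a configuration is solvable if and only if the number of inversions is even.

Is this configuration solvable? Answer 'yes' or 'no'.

Inversions (pairs i<j in row-major order where tile[i] > tile[j] > 0): 21
21 is odd, so the puzzle is not solvable.

Answer: no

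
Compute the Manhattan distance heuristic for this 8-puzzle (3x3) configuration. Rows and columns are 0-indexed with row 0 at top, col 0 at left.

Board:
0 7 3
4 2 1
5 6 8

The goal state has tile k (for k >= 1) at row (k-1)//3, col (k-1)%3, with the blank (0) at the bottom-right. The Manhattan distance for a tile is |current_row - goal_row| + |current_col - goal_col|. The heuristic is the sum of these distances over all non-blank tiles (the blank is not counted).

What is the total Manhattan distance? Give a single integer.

Tile 7: (0,1)->(2,0) = 3
Tile 3: (0,2)->(0,2) = 0
Tile 4: (1,0)->(1,0) = 0
Tile 2: (1,1)->(0,1) = 1
Tile 1: (1,2)->(0,0) = 3
Tile 5: (2,0)->(1,1) = 2
Tile 6: (2,1)->(1,2) = 2
Tile 8: (2,2)->(2,1) = 1
Sum: 3 + 0 + 0 + 1 + 3 + 2 + 2 + 1 = 12

Answer: 12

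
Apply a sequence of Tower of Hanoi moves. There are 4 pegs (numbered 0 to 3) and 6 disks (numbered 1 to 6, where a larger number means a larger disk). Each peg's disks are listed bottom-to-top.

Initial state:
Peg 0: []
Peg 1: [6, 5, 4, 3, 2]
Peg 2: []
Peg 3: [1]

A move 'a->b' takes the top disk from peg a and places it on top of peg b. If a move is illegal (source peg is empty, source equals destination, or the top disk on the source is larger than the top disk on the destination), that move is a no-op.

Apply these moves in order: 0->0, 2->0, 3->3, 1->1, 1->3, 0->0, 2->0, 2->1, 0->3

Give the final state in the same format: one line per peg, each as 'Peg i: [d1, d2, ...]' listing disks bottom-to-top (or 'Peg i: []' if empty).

After move 1 (0->0):
Peg 0: []
Peg 1: [6, 5, 4, 3, 2]
Peg 2: []
Peg 3: [1]

After move 2 (2->0):
Peg 0: []
Peg 1: [6, 5, 4, 3, 2]
Peg 2: []
Peg 3: [1]

After move 3 (3->3):
Peg 0: []
Peg 1: [6, 5, 4, 3, 2]
Peg 2: []
Peg 3: [1]

After move 4 (1->1):
Peg 0: []
Peg 1: [6, 5, 4, 3, 2]
Peg 2: []
Peg 3: [1]

After move 5 (1->3):
Peg 0: []
Peg 1: [6, 5, 4, 3, 2]
Peg 2: []
Peg 3: [1]

After move 6 (0->0):
Peg 0: []
Peg 1: [6, 5, 4, 3, 2]
Peg 2: []
Peg 3: [1]

After move 7 (2->0):
Peg 0: []
Peg 1: [6, 5, 4, 3, 2]
Peg 2: []
Peg 3: [1]

After move 8 (2->1):
Peg 0: []
Peg 1: [6, 5, 4, 3, 2]
Peg 2: []
Peg 3: [1]

After move 9 (0->3):
Peg 0: []
Peg 1: [6, 5, 4, 3, 2]
Peg 2: []
Peg 3: [1]

Answer: Peg 0: []
Peg 1: [6, 5, 4, 3, 2]
Peg 2: []
Peg 3: [1]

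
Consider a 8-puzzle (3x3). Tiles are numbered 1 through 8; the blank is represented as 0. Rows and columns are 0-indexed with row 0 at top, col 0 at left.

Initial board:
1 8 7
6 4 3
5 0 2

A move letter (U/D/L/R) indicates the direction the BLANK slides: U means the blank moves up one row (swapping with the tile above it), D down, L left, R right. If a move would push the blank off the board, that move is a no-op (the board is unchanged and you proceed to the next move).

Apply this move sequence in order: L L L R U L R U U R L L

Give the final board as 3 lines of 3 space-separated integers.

Answer: 0 1 7
6 8 3
5 4 2

Derivation:
After move 1 (L):
1 8 7
6 4 3
0 5 2

After move 2 (L):
1 8 7
6 4 3
0 5 2

After move 3 (L):
1 8 7
6 4 3
0 5 2

After move 4 (R):
1 8 7
6 4 3
5 0 2

After move 5 (U):
1 8 7
6 0 3
5 4 2

After move 6 (L):
1 8 7
0 6 3
5 4 2

After move 7 (R):
1 8 7
6 0 3
5 4 2

After move 8 (U):
1 0 7
6 8 3
5 4 2

After move 9 (U):
1 0 7
6 8 3
5 4 2

After move 10 (R):
1 7 0
6 8 3
5 4 2

After move 11 (L):
1 0 7
6 8 3
5 4 2

After move 12 (L):
0 1 7
6 8 3
5 4 2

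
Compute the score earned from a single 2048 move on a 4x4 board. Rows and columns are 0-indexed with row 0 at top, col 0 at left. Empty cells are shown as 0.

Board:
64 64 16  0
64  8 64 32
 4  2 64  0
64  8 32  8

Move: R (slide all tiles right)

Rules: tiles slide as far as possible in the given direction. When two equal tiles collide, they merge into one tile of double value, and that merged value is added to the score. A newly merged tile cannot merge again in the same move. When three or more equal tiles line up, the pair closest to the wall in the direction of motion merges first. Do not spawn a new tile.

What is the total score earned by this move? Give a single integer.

Slide right:
row 0: [64, 64, 16, 0] -> [0, 0, 128, 16]  score +128 (running 128)
row 1: [64, 8, 64, 32] -> [64, 8, 64, 32]  score +0 (running 128)
row 2: [4, 2, 64, 0] -> [0, 4, 2, 64]  score +0 (running 128)
row 3: [64, 8, 32, 8] -> [64, 8, 32, 8]  score +0 (running 128)
Board after move:
  0   0 128  16
 64   8  64  32
  0   4   2  64
 64   8  32   8

Answer: 128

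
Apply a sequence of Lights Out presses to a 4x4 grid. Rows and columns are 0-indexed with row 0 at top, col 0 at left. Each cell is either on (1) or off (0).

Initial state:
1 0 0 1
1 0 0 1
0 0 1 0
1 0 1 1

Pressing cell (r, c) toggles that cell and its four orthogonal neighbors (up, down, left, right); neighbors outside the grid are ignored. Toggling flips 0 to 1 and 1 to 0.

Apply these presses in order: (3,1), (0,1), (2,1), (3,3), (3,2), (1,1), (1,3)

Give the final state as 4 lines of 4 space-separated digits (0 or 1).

Answer: 0 0 1 0
0 1 0 0
1 1 1 0
0 1 0 1

Derivation:
After press 1 at (3,1):
1 0 0 1
1 0 0 1
0 1 1 0
0 1 0 1

After press 2 at (0,1):
0 1 1 1
1 1 0 1
0 1 1 0
0 1 0 1

After press 3 at (2,1):
0 1 1 1
1 0 0 1
1 0 0 0
0 0 0 1

After press 4 at (3,3):
0 1 1 1
1 0 0 1
1 0 0 1
0 0 1 0

After press 5 at (3,2):
0 1 1 1
1 0 0 1
1 0 1 1
0 1 0 1

After press 6 at (1,1):
0 0 1 1
0 1 1 1
1 1 1 1
0 1 0 1

After press 7 at (1,3):
0 0 1 0
0 1 0 0
1 1 1 0
0 1 0 1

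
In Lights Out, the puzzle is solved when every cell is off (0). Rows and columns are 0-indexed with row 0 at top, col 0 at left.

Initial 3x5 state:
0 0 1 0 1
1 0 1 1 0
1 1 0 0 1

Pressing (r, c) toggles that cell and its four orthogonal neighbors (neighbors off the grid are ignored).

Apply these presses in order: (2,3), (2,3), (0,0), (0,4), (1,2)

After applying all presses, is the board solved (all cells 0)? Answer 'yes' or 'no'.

After press 1 at (2,3):
0 0 1 0 1
1 0 1 0 0
1 1 1 1 0

After press 2 at (2,3):
0 0 1 0 1
1 0 1 1 0
1 1 0 0 1

After press 3 at (0,0):
1 1 1 0 1
0 0 1 1 0
1 1 0 0 1

After press 4 at (0,4):
1 1 1 1 0
0 0 1 1 1
1 1 0 0 1

After press 5 at (1,2):
1 1 0 1 0
0 1 0 0 1
1 1 1 0 1

Lights still on: 9

Answer: no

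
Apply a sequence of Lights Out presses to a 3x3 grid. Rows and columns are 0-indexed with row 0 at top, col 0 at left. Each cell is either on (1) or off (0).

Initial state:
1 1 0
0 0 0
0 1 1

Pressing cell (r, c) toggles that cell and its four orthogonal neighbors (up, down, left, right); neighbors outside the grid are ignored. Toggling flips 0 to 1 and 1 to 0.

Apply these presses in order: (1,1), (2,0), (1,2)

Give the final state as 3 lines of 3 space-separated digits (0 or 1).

After press 1 at (1,1):
1 0 0
1 1 1
0 0 1

After press 2 at (2,0):
1 0 0
0 1 1
1 1 1

After press 3 at (1,2):
1 0 1
0 0 0
1 1 0

Answer: 1 0 1
0 0 0
1 1 0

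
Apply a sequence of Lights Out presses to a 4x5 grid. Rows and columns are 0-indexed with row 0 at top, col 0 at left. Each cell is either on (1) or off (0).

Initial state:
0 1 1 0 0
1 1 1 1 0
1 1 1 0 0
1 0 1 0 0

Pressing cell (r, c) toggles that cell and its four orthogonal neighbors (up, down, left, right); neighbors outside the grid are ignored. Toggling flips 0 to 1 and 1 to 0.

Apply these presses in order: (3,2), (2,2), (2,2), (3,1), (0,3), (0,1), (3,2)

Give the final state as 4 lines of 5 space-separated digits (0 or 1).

Answer: 1 0 1 1 1
1 0 1 0 0
1 0 1 0 0
0 1 0 0 0

Derivation:
After press 1 at (3,2):
0 1 1 0 0
1 1 1 1 0
1 1 0 0 0
1 1 0 1 0

After press 2 at (2,2):
0 1 1 0 0
1 1 0 1 0
1 0 1 1 0
1 1 1 1 0

After press 3 at (2,2):
0 1 1 0 0
1 1 1 1 0
1 1 0 0 0
1 1 0 1 0

After press 4 at (3,1):
0 1 1 0 0
1 1 1 1 0
1 0 0 0 0
0 0 1 1 0

After press 5 at (0,3):
0 1 0 1 1
1 1 1 0 0
1 0 0 0 0
0 0 1 1 0

After press 6 at (0,1):
1 0 1 1 1
1 0 1 0 0
1 0 0 0 0
0 0 1 1 0

After press 7 at (3,2):
1 0 1 1 1
1 0 1 0 0
1 0 1 0 0
0 1 0 0 0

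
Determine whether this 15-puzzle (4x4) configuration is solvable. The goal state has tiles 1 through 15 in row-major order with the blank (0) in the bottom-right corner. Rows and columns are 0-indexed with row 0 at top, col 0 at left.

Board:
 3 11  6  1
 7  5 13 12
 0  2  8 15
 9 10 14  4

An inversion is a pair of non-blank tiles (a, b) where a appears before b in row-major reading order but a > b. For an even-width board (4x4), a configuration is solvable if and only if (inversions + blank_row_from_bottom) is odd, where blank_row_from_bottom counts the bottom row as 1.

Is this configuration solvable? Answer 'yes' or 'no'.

Answer: yes

Derivation:
Inversions: 39
Blank is in row 2 (0-indexed from top), which is row 2 counting from the bottom (bottom = 1).
39 + 2 = 41, which is odd, so the puzzle is solvable.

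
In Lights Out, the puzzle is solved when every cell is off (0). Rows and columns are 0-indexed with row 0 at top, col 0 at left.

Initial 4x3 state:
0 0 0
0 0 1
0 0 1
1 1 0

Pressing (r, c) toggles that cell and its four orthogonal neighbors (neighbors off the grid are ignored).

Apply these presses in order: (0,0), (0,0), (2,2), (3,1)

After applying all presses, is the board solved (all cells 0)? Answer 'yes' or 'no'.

After press 1 at (0,0):
1 1 0
1 0 1
0 0 1
1 1 0

After press 2 at (0,0):
0 0 0
0 0 1
0 0 1
1 1 0

After press 3 at (2,2):
0 0 0
0 0 0
0 1 0
1 1 1

After press 4 at (3,1):
0 0 0
0 0 0
0 0 0
0 0 0

Lights still on: 0

Answer: yes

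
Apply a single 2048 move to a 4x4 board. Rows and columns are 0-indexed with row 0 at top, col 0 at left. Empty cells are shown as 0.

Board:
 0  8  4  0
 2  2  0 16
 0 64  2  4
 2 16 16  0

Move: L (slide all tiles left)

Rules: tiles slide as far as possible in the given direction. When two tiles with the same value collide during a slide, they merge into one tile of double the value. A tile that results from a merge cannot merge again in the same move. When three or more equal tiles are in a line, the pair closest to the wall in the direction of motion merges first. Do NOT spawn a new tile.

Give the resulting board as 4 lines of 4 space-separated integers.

Slide left:
row 0: [0, 8, 4, 0] -> [8, 4, 0, 0]
row 1: [2, 2, 0, 16] -> [4, 16, 0, 0]
row 2: [0, 64, 2, 4] -> [64, 2, 4, 0]
row 3: [2, 16, 16, 0] -> [2, 32, 0, 0]

Answer:  8  4  0  0
 4 16  0  0
64  2  4  0
 2 32  0  0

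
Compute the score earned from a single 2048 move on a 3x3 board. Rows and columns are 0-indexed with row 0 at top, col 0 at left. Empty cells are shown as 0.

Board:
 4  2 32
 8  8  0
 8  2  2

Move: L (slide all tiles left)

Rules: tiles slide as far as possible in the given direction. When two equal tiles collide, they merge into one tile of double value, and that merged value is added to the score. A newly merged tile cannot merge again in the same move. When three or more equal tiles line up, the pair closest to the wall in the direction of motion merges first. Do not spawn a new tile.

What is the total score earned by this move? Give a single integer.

Answer: 20

Derivation:
Slide left:
row 0: [4, 2, 32] -> [4, 2, 32]  score +0 (running 0)
row 1: [8, 8, 0] -> [16, 0, 0]  score +16 (running 16)
row 2: [8, 2, 2] -> [8, 4, 0]  score +4 (running 20)
Board after move:
 4  2 32
16  0  0
 8  4  0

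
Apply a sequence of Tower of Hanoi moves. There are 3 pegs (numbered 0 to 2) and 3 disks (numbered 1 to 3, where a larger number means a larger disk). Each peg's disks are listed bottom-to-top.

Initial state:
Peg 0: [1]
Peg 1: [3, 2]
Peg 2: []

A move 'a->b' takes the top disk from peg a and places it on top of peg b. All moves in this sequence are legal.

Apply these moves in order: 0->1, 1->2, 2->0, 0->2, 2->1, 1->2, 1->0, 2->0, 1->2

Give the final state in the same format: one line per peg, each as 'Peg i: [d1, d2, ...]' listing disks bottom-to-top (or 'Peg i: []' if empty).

After move 1 (0->1):
Peg 0: []
Peg 1: [3, 2, 1]
Peg 2: []

After move 2 (1->2):
Peg 0: []
Peg 1: [3, 2]
Peg 2: [1]

After move 3 (2->0):
Peg 0: [1]
Peg 1: [3, 2]
Peg 2: []

After move 4 (0->2):
Peg 0: []
Peg 1: [3, 2]
Peg 2: [1]

After move 5 (2->1):
Peg 0: []
Peg 1: [3, 2, 1]
Peg 2: []

After move 6 (1->2):
Peg 0: []
Peg 1: [3, 2]
Peg 2: [1]

After move 7 (1->0):
Peg 0: [2]
Peg 1: [3]
Peg 2: [1]

After move 8 (2->0):
Peg 0: [2, 1]
Peg 1: [3]
Peg 2: []

After move 9 (1->2):
Peg 0: [2, 1]
Peg 1: []
Peg 2: [3]

Answer: Peg 0: [2, 1]
Peg 1: []
Peg 2: [3]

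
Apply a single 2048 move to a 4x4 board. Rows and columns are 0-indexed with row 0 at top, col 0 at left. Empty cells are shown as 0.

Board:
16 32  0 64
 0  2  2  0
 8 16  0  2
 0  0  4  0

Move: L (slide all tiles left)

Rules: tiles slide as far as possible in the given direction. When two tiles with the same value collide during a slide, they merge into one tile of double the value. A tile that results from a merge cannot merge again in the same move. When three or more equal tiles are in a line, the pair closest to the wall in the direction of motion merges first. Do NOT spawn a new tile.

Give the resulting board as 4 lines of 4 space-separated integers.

Answer: 16 32 64  0
 4  0  0  0
 8 16  2  0
 4  0  0  0

Derivation:
Slide left:
row 0: [16, 32, 0, 64] -> [16, 32, 64, 0]
row 1: [0, 2, 2, 0] -> [4, 0, 0, 0]
row 2: [8, 16, 0, 2] -> [8, 16, 2, 0]
row 3: [0, 0, 4, 0] -> [4, 0, 0, 0]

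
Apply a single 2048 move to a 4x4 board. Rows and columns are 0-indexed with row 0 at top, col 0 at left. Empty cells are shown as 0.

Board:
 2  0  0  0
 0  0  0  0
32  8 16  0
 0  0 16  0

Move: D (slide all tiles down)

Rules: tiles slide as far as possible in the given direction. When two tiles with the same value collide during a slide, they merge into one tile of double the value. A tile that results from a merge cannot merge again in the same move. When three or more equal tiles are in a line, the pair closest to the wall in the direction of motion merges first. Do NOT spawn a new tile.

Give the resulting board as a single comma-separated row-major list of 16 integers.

Slide down:
col 0: [2, 0, 32, 0] -> [0, 0, 2, 32]
col 1: [0, 0, 8, 0] -> [0, 0, 0, 8]
col 2: [0, 0, 16, 16] -> [0, 0, 0, 32]
col 3: [0, 0, 0, 0] -> [0, 0, 0, 0]

Answer: 0, 0, 0, 0, 0, 0, 0, 0, 2, 0, 0, 0, 32, 8, 32, 0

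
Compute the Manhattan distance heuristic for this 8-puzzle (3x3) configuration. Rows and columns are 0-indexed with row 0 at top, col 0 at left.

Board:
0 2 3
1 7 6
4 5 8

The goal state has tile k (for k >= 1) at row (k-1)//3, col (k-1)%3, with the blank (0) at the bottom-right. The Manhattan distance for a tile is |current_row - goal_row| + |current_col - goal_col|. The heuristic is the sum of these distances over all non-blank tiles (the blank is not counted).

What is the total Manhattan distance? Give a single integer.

Answer: 6

Derivation:
Tile 2: at (0,1), goal (0,1), distance |0-0|+|1-1| = 0
Tile 3: at (0,2), goal (0,2), distance |0-0|+|2-2| = 0
Tile 1: at (1,0), goal (0,0), distance |1-0|+|0-0| = 1
Tile 7: at (1,1), goal (2,0), distance |1-2|+|1-0| = 2
Tile 6: at (1,2), goal (1,2), distance |1-1|+|2-2| = 0
Tile 4: at (2,0), goal (1,0), distance |2-1|+|0-0| = 1
Tile 5: at (2,1), goal (1,1), distance |2-1|+|1-1| = 1
Tile 8: at (2,2), goal (2,1), distance |2-2|+|2-1| = 1
Sum: 0 + 0 + 1 + 2 + 0 + 1 + 1 + 1 = 6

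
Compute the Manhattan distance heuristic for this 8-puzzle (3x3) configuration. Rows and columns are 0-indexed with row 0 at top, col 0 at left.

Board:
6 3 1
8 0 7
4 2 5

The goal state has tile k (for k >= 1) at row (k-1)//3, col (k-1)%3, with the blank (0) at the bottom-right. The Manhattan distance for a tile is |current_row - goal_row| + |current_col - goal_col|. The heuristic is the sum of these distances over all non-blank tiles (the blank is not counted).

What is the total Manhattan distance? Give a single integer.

Tile 6: at (0,0), goal (1,2), distance |0-1|+|0-2| = 3
Tile 3: at (0,1), goal (0,2), distance |0-0|+|1-2| = 1
Tile 1: at (0,2), goal (0,0), distance |0-0|+|2-0| = 2
Tile 8: at (1,0), goal (2,1), distance |1-2|+|0-1| = 2
Tile 7: at (1,2), goal (2,0), distance |1-2|+|2-0| = 3
Tile 4: at (2,0), goal (1,0), distance |2-1|+|0-0| = 1
Tile 2: at (2,1), goal (0,1), distance |2-0|+|1-1| = 2
Tile 5: at (2,2), goal (1,1), distance |2-1|+|2-1| = 2
Sum: 3 + 1 + 2 + 2 + 3 + 1 + 2 + 2 = 16

Answer: 16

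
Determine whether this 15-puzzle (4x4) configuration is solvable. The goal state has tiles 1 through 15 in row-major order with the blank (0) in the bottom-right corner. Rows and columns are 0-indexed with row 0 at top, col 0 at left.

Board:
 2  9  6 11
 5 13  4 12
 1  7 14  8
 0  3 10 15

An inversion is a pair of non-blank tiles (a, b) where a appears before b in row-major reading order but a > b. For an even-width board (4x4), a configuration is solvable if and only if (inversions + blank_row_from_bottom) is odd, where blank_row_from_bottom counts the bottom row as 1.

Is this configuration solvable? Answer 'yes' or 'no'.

Answer: no

Derivation:
Inversions: 41
Blank is in row 3 (0-indexed from top), which is row 1 counting from the bottom (bottom = 1).
41 + 1 = 42, which is even, so the puzzle is not solvable.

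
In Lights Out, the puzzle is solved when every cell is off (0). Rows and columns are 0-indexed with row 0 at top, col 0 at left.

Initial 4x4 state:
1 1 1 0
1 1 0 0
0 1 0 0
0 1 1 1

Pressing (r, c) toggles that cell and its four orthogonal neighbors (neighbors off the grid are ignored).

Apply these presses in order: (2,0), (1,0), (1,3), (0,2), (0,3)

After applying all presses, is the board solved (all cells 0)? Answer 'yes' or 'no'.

Answer: no

Derivation:
After press 1 at (2,0):
1 1 1 0
0 1 0 0
1 0 0 0
1 1 1 1

After press 2 at (1,0):
0 1 1 0
1 0 0 0
0 0 0 0
1 1 1 1

After press 3 at (1,3):
0 1 1 1
1 0 1 1
0 0 0 1
1 1 1 1

After press 4 at (0,2):
0 0 0 0
1 0 0 1
0 0 0 1
1 1 1 1

After press 5 at (0,3):
0 0 1 1
1 0 0 0
0 0 0 1
1 1 1 1

Lights still on: 8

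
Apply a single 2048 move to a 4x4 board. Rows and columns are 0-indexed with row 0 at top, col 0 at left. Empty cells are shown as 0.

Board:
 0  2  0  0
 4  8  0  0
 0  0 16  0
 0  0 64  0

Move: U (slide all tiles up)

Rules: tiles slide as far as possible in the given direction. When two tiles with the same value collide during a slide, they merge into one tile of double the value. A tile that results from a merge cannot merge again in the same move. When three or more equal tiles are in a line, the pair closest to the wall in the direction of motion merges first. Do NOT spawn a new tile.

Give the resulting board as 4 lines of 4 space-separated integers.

Answer:  4  2 16  0
 0  8 64  0
 0  0  0  0
 0  0  0  0

Derivation:
Slide up:
col 0: [0, 4, 0, 0] -> [4, 0, 0, 0]
col 1: [2, 8, 0, 0] -> [2, 8, 0, 0]
col 2: [0, 0, 16, 64] -> [16, 64, 0, 0]
col 3: [0, 0, 0, 0] -> [0, 0, 0, 0]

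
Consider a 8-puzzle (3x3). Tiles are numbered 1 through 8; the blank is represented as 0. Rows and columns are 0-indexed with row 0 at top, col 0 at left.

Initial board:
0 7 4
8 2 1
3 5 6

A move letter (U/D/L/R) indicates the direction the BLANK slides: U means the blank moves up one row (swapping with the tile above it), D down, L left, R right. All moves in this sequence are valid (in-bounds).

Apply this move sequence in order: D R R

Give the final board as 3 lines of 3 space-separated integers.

Answer: 8 7 4
2 1 0
3 5 6

Derivation:
After move 1 (D):
8 7 4
0 2 1
3 5 6

After move 2 (R):
8 7 4
2 0 1
3 5 6

After move 3 (R):
8 7 4
2 1 0
3 5 6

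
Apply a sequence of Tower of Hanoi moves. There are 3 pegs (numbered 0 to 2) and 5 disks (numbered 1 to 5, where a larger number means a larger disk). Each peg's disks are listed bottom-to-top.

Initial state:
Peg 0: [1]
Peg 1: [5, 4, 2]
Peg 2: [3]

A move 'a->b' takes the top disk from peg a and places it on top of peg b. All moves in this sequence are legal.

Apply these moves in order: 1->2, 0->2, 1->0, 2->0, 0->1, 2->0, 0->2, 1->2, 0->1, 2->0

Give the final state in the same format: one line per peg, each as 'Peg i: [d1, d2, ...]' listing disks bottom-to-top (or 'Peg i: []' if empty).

Answer: Peg 0: [1]
Peg 1: [5, 4]
Peg 2: [3, 2]

Derivation:
After move 1 (1->2):
Peg 0: [1]
Peg 1: [5, 4]
Peg 2: [3, 2]

After move 2 (0->2):
Peg 0: []
Peg 1: [5, 4]
Peg 2: [3, 2, 1]

After move 3 (1->0):
Peg 0: [4]
Peg 1: [5]
Peg 2: [3, 2, 1]

After move 4 (2->0):
Peg 0: [4, 1]
Peg 1: [5]
Peg 2: [3, 2]

After move 5 (0->1):
Peg 0: [4]
Peg 1: [5, 1]
Peg 2: [3, 2]

After move 6 (2->0):
Peg 0: [4, 2]
Peg 1: [5, 1]
Peg 2: [3]

After move 7 (0->2):
Peg 0: [4]
Peg 1: [5, 1]
Peg 2: [3, 2]

After move 8 (1->2):
Peg 0: [4]
Peg 1: [5]
Peg 2: [3, 2, 1]

After move 9 (0->1):
Peg 0: []
Peg 1: [5, 4]
Peg 2: [3, 2, 1]

After move 10 (2->0):
Peg 0: [1]
Peg 1: [5, 4]
Peg 2: [3, 2]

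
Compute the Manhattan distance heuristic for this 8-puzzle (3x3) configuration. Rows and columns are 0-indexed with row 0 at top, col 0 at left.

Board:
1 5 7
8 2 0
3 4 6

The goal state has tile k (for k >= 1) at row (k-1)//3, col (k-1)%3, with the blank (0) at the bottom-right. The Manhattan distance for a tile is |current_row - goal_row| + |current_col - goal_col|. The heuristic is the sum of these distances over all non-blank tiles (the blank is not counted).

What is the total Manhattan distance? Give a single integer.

Tile 1: at (0,0), goal (0,0), distance |0-0|+|0-0| = 0
Tile 5: at (0,1), goal (1,1), distance |0-1|+|1-1| = 1
Tile 7: at (0,2), goal (2,0), distance |0-2|+|2-0| = 4
Tile 8: at (1,0), goal (2,1), distance |1-2|+|0-1| = 2
Tile 2: at (1,1), goal (0,1), distance |1-0|+|1-1| = 1
Tile 3: at (2,0), goal (0,2), distance |2-0|+|0-2| = 4
Tile 4: at (2,1), goal (1,0), distance |2-1|+|1-0| = 2
Tile 6: at (2,2), goal (1,2), distance |2-1|+|2-2| = 1
Sum: 0 + 1 + 4 + 2 + 1 + 4 + 2 + 1 = 15

Answer: 15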